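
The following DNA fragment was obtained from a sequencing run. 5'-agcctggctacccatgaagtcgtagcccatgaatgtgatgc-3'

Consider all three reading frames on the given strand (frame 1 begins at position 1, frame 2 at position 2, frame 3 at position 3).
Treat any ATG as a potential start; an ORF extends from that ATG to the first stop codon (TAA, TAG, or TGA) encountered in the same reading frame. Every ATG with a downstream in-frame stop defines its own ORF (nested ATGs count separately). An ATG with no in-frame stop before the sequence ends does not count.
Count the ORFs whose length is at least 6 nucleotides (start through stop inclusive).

Frame 1: AGC CTG GCT ACC CAT GAA GTC GTA GCC CAT GAA TGT GAT — no ATG→stop ORF.
Frame 2: GCC TGG CTA CCC ATG AAG TCG TAG CCC ATG AAT GTG ATG — ATG at 14, stop TAG at 23 → 12 nt.
Frame 3: CCT GGC TAC CCA TGA AGT CGT AGC CCA TGA ATG TGA TGC — ATG at 33, stop TGA at 36 → 6 nt.
ORFs ≥ 6 nucleotides: frame 2 14–25 (12 nucleotides), frame 3 33–38 (6 nucleotides). Count = 2.

2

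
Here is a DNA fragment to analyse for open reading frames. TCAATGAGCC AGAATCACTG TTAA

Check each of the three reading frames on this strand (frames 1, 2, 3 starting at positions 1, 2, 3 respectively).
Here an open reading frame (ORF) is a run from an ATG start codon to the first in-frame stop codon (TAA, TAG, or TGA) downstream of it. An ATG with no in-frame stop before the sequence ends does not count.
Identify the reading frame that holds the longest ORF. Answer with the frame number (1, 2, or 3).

Frame 1: TCA ATG AGC CAG AAT CAC TGT TAA — ATG at 4, stop TAA at 22 → 21 nt.
Frame 2: CAA TGA GCC AGA ATC ACT GTT — no ATG→stop ORF.
Frame 3: AAT GAG CCA GAA TCA CTG TTA — no ATG→stop ORF.
Longest ORF is 21 nt in frame 1 (positions 4–24).

1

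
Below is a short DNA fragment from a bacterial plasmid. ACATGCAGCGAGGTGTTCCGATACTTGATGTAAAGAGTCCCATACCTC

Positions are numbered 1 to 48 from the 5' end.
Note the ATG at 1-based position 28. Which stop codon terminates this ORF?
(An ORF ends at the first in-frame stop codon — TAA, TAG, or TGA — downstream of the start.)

TAA

Codons from position 28: ATG (28–30), TAA (31–33).
The first in-frame stop codon is TAA.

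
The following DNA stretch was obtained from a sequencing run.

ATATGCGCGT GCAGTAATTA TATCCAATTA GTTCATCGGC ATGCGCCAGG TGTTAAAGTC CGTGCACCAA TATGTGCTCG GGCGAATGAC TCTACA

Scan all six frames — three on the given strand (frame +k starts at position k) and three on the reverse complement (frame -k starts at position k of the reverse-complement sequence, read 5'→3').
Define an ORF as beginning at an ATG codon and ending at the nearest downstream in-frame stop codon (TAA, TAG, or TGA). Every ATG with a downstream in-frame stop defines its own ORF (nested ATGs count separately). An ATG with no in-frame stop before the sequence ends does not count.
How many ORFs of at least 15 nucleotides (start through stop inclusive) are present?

Reverse complement (5'→3'): TGTAGAGTCATTCGCCCGAGCACATATTGGTGCACGGACTTTAACACCTGGCGCATGCCGATGAACTAATTGGATATAATTACTGCACGCGCATAT
Frame +1: ATA TGC GCG TGC AGT AAT TAT ATC CAA TTA GTT CAT CGG CAT GCG CCA GGT GTT AAA GTC CGT GCA CCA ATA TGT GCT CGG GCG AAT GAC TCT ACA — no ATG→stop ORF.
Frame +2: TAT GCG CGT GCA GTA ATT ATA TCC AAT TAG TTC ATC GGC ATG CGC CAG GTG TTA AAG TCC GTG CAC CAA TAT GTG CTC GGG CGA ATG ACT CTA — no ATG→stop ORF.
Frame +3: ATG CGC GTG CAG TAA TTA TAT CCA ATT AGT TCA TCG GCA TGC GCC AGG TGT TAA AGT CCG TGC ACC AAT ATG TGC TCG GGC GAA TGA CTC TAC — ATG at 3, stop TAA at 15 → 15 nt; ATG at 72, stop TGA at 87 → 18 nt.
Frame -1: TGT AGA GTC ATT CGC CCG AGC ACA TAT TGG TGC ACG GAC TTT AAC ACC TGG CGC ATG CCG ATG AAC TAA TTG GAT ATA ATT ACT GCA CGC GCA TAT — ATG at 55, stop TAA at 67 → 15 nt; ATG at 61, stop TAA at 67 → 9 nt.
Frame -2: GTA GAG TCA TTC GCC CGA GCA CAT ATT GGT GCA CGG ACT TTA ACA CCT GGC GCA TGC CGA TGA ACT AAT TGG ATA TAA TTA CTG CAC GCG CAT — no ATG→stop ORF.
Frame -3: TAG AGT CAT TCG CCC GAG CAC ATA TTG GTG CAC GGA CTT TAA CAC CTG GCG CAT GCC GAT GAA CTA ATT GGA TAT AAT TAC TGC ACG CGC ATA — no ATG→stop ORF.
ORFs ≥ 15 nucleotides: frame +3 3–17 (15 nucleotides), frame +3 72–89 (18 nucleotides), frame -1 55–69 (15 nucleotides). Count = 3.

3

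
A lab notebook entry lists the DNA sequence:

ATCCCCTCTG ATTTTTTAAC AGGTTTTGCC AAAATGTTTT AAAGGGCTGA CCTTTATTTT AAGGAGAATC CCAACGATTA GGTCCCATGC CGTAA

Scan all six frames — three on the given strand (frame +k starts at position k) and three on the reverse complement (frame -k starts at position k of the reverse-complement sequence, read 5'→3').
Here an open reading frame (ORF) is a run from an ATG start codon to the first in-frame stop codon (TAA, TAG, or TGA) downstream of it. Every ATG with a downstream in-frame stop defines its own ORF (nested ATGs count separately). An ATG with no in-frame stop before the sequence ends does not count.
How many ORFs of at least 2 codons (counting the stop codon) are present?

3

Reverse complement (5'→3'): TTACGGCATGGGACCTAATCGTTGGGATTCTCCTTAAAATAAAGGTCAGCCCTTTAAAACATTTTGGCAAAACCTGTTAAAAAATCAGAGGGGAT
Frame +1: ATC CCC TCT GAT TTT TTA ACA GGT TTT GCC AAA ATG TTT TAA AGG GCT GAC CTT TAT TTT AAG GAG AAT CCC AAC GAT TAG GTC CCA TGC CGT — ATG at 34, stop TAA at 40 → 9 nt.
Frame +2: TCC CCT CTG ATT TTT TAA CAG GTT TTG CCA AAA TGT TTT AAA GGG CTG ACC TTT ATT TTA AGG AGA ATC CCA ACG ATT AGG TCC CAT GCC GTA — no ATG→stop ORF.
Frame +3: CCC CTC TGA TTT TTT AAC AGG TTT TGC CAA AAT GTT TTA AAG GGC TGA CCT TTA TTT TAA GGA GAA TCC CAA CGA TTA GGT CCC ATG CCG TAA — ATG at 87, stop TAA at 93 → 9 nt.
Frame -1: TTA CGG CAT GGG ACC TAA TCG TTG GGA TTC TCC TTA AAA TAA AGG TCA GCC CTT TAA AAC ATT TTG GCA AAA CCT GTT AAA AAA TCA GAG GGG — no ATG→stop ORF.
Frame -2: TAC GGC ATG GGA CCT AAT CGT TGG GAT TCT CCT TAA AAT AAA GGT CAG CCC TTT AAA ACA TTT TGG CAA AAC CTG TTA AAA AAT CAG AGG GGA — ATG at 8, stop TAA at 35 → 30 nt.
Frame -3: ACG GCA TGG GAC CTA ATC GTT GGG ATT CTC CTT AAA ATA AAG GTC AGC CCT TTA AAA CAT TTT GGC AAA ACC TGT TAA AAA ATC AGA GGG GAT — no ATG→stop ORF.
ORFs ≥ 2 codons: frame +1 34–42 (3 codons), frame +3 87–95 (3 codons), frame -2 8–37 (10 codons). Count = 3.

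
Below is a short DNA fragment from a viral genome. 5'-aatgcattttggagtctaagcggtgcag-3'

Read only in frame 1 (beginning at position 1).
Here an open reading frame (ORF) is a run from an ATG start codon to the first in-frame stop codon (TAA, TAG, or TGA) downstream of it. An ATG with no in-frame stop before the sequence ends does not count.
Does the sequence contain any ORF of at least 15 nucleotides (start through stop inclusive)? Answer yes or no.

no

Frame 1: AAT GCA TTT TGG AGT CTA AGC GGT GCA — no ATG→stop ORF.
Largest ORF found is 0 nucleotides < 15, so no.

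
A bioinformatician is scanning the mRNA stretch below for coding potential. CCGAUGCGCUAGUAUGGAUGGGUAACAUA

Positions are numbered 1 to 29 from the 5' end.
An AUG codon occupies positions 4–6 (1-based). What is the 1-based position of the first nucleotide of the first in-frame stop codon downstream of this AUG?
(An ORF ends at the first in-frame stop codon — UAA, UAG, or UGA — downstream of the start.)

10

Codons from position 4: AUG (4–6), CGC (7–9), UAG (10–12).
UAG is a stop codon; it begins at position 10.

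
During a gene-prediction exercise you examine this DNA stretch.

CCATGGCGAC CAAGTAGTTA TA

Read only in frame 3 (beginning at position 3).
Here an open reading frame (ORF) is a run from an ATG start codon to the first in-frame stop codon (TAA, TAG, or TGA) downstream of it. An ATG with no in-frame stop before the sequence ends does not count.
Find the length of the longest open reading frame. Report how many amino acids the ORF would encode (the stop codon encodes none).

4

Frame 3: ATG GCG ACC AAG TAG TTA — ATG at 3, stop TAG at 15 → 15 nt.
Longest: frame 3, positions 3–17, 15 nt = 5 codons = 4 aa. → 4 amino acids.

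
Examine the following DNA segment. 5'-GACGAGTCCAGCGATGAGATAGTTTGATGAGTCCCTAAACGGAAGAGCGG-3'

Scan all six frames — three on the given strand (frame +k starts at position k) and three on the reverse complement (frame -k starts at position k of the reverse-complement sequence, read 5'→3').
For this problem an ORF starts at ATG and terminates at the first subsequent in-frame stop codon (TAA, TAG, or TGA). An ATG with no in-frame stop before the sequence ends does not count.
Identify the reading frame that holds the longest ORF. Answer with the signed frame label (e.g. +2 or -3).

+3

Reverse complement (5'→3'): CCGCTCTTCCGTTTAGGGACTCATCAAACTATCTCATCGCTGGACTCGTC
Frame +1: GAC GAG TCC AGC GAT GAG ATA GTT TGA TGA GTC CCT AAA CGG AAG AGC — no ATG→stop ORF.
Frame +2: ACG AGT CCA GCG ATG AGA TAG TTT GAT GAG TCC CTA AAC GGA AGA GCG — ATG at 14, stop TAG at 20 → 9 nt.
Frame +3: CGA GTC CAG CGA TGA GAT AGT TTG ATG AGT CCC TAA ACG GAA GAG CGG — ATG at 27, stop TAA at 36 → 12 nt.
Frame -1: CCG CTC TTC CGT TTA GGG ACT CAT CAA ACT ATC TCA TCG CTG GAC TCG — no ATG→stop ORF.
Frame -2: CGC TCT TCC GTT TAG GGA CTC ATC AAA CTA TCT CAT CGC TGG ACT CGT — no ATG→stop ORF.
Frame -3: GCT CTT CCG TTT AGG GAC TCA TCA AAC TAT CTC ATC GCT GGA CTC GTC — no ATG→stop ORF.
Longest ORF is 12 nt in frame +3 (positions 27–38).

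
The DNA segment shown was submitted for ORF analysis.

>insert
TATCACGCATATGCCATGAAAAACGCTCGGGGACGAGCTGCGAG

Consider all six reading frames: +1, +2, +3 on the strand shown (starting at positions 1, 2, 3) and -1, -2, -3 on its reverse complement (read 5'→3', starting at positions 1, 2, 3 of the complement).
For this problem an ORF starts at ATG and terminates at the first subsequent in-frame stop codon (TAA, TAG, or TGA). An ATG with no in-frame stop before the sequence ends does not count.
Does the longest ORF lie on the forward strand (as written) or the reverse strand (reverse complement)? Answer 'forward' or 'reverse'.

Reverse complement (5'→3'): CTCGCAGCTCGTCCCCGAGCGTTTTTCATGGCATATGCGTGATA
Frame +1: TAT CAC GCA TAT GCC ATG AAA AAC GCT CGG GGA CGA GCT GCG — no ATG→stop ORF.
Frame +2: ATC ACG CAT ATG CCA TGA AAA ACG CTC GGG GAC GAG CTG CGA — ATG at 11, stop TGA at 17 → 9 nt.
Frame +3: TCA CGC ATA TGC CAT GAA AAA CGC TCG GGG ACG AGC TGC GAG — no ATG→stop ORF.
Frame -1: CTC GCA GCT CGT CCC CGA GCG TTT TTC ATG GCA TAT GCG TGA — ATG at 28, stop TGA at 40 → 15 nt.
Frame -2: TCG CAG CTC GTC CCC GAG CGT TTT TCA TGG CAT ATG CGT GAT — no ATG→stop ORF.
Frame -3: CGC AGC TCG TCC CCG AGC GTT TTT CAT GGC ATA TGC GTG ATA — no ATG→stop ORF.
Forward-strand max 9 nt; reverse-strand max 15 nt. The reverse strand has the longer ORF.

reverse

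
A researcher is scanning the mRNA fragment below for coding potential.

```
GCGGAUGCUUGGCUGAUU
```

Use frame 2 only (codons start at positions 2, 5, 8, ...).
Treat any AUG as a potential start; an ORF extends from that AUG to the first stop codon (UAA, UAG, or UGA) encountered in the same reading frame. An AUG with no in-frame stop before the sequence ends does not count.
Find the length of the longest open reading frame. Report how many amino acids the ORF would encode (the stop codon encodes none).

Frame 2: CGG AUG CUU GGC UGA — AUG at 5, stop UGA at 14 → 12 nt.
Longest: frame 2, positions 5–16, 12 nt = 4 codons = 3 aa. → 3 amino acids.

3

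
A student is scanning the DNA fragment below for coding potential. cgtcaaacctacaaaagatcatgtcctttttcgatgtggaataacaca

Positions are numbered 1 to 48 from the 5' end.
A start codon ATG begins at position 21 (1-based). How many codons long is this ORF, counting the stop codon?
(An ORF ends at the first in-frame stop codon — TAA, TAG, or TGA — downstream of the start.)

Codons from position 21: ATG (21–23), TCC (24–26), TTT (27–29), TTC (30–32), GAT (33–35), GTG (36–38), GAA (39–41), TAA (42–44).
TAA is the first in-frame stop; that's 8 codons including the stop.

8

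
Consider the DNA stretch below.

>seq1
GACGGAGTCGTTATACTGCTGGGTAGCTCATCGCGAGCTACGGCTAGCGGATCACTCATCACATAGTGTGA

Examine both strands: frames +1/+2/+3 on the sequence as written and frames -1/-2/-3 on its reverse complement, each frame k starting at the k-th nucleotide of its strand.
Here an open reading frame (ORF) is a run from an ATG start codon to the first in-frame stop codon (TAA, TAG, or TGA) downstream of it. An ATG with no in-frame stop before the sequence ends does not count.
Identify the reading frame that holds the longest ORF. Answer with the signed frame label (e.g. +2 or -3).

-2

Reverse complement (5'→3'): TCACACTATGTGATGAGTGATCCGCTAGCCGTAGCTCGCGATGAGCTACCCAGCAGTATAACGACTCCGTC
Frame +1: GAC GGA GTC GTT ATA CTG CTG GGT AGC TCA TCG CGA GCT ACG GCT AGC GGA TCA CTC ATC ACA TAG TGT — no ATG→stop ORF.
Frame +2: ACG GAG TCG TTA TAC TGC TGG GTA GCT CAT CGC GAG CTA CGG CTA GCG GAT CAC TCA TCA CAT AGT GTG — no ATG→stop ORF.
Frame +3: CGG AGT CGT TAT ACT GCT GGG TAG CTC ATC GCG AGC TAC GGC TAG CGG ATC ACT CAT CAC ATA GTG TGA — no ATG→stop ORF.
Frame -1: TCA CAC TAT GTG ATG AGT GAT CCG CTA GCC GTA GCT CGC GAT GAG CTA CCC AGC AGT ATA ACG ACT CCG — no ATG→stop ORF.
Frame -2: CAC ACT ATG TGA TGA GTG ATC CGC TAG CCG TAG CTC GCG ATG AGC TAC CCA GCA GTA TAA CGA CTC CGT — ATG at 8, stop TGA at 11 → 6 nt; ATG at 41, stop TAA at 59 → 21 nt.
Frame -3: ACA CTA TGT GAT GAG TGA TCC GCT AGC CGT AGC TCG CGA TGA GCT ACC CAG CAG TAT AAC GAC TCC GTC — no ATG→stop ORF.
Longest ORF is 21 nt in frame -2 (positions 41–61).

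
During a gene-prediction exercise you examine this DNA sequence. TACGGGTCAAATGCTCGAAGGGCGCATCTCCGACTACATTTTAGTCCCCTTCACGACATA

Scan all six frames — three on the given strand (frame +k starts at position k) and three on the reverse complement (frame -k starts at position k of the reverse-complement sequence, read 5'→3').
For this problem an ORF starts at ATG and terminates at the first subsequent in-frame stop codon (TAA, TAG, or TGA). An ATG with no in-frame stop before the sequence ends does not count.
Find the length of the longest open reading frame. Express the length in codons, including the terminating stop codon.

7

Reverse complement (5'→3'): TATGTCGTGAAGGGGACTAAAATGTAGTCGGAGATGCGCCCTTCGAGCATTTGACCCGTA
Frame +1: TAC GGG TCA AAT GCT CGA AGG GCG CAT CTC CGA CTA CAT TTT AGT CCC CTT CAC GAC ATA — no ATG→stop ORF.
Frame +2: ACG GGT CAA ATG CTC GAA GGG CGC ATC TCC GAC TAC ATT TTA GTC CCC TTC ACG ACA — no ATG→stop ORF.
Frame +3: CGG GTC AAA TGC TCG AAG GGC GCA TCT CCG ACT ACA TTT TAG TCC CCT TCA CGA CAT — no ATG→stop ORF.
Frame -1: TAT GTC GTG AAG GGG ACT AAA ATG TAG TCG GAG ATG CGC CCT TCG AGC ATT TGA CCC GTA — ATG at 22, stop TAG at 25 → 6 nt; ATG at 34, stop TGA at 52 → 21 nt.
Frame -2: ATG TCG TGA AGG GGA CTA AAA TGT AGT CGG AGA TGC GCC CTT CGA GCA TTT GAC CCG — ATG at 2, stop TGA at 8 → 9 nt.
Frame -3: TGT CGT GAA GGG GAC TAA AAT GTA GTC GGA GAT GCG CCC TTC GAG CAT TTG ACC CGT — no ATG→stop ORF.
Longest: frame -1, positions 34–54, 21 nt = 7 codons = 6 aa. → 7 codons.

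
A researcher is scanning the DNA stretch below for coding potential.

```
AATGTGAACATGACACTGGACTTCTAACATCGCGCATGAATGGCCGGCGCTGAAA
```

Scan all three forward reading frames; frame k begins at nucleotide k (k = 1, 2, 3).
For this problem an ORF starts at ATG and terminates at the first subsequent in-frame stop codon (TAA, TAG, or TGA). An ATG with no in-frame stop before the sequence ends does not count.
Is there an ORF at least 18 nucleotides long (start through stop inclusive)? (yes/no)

Frame 1: AAT GTG AAC ATG ACA CTG GAC TTC TAA CAT CGC GCA TGA ATG GCC GGC GCT GAA — ATG at 10, stop TAA at 25 → 18 nt.
Frame 2: ATG TGA ACA TGA CAC TGG ACT TCT AAC ATC GCG CAT GAA TGG CCG GCG CTG AAA — ATG at 2, stop TGA at 5 → 6 nt.
Frame 3: TGT GAA CAT GAC ACT GGA CTT CTA ACA TCG CGC ATG AAT GGC CGG CGC TGA — ATG at 36, stop TGA at 51 → 18 nt.
Frame 1 has an ORF of 18 nucleotides (positions 10–27) ≥ 18, so yes.

yes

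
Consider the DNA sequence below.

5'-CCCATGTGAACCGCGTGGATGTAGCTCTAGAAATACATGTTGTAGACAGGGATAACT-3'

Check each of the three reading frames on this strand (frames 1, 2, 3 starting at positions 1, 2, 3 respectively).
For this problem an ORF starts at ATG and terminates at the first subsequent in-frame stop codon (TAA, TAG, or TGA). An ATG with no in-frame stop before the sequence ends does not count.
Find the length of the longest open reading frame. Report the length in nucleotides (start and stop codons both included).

Frame 1: CCC ATG TGA ACC GCG TGG ATG TAG CTC TAG AAA TAC ATG TTG TAG ACA GGG ATA ACT — ATG at 4, stop TGA at 7 → 6 nt; ATG at 19, stop TAG at 22 → 6 nt; ATG at 37, stop TAG at 43 → 9 nt.
Frame 2: CCA TGT GAA CCG CGT GGA TGT AGC TCT AGA AAT ACA TGT TGT AGA CAG GGA TAA — no ATG→stop ORF.
Frame 3: CAT GTG AAC CGC GTG GAT GTA GCT CTA GAA ATA CAT GTT GTA GAC AGG GAT AAC — no ATG→stop ORF.
Longest: frame 1, positions 37–45, 9 nt = 3 codons = 2 aa. → 9 nucleotides.

9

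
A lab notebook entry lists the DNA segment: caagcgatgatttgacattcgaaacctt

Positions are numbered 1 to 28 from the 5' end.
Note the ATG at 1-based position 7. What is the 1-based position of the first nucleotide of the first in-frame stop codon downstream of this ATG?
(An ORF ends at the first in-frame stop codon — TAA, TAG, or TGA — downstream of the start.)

Codons from position 7: ATG (7–9), ATT (10–12), TGA (13–15).
TGA is a stop codon; it begins at position 13.

13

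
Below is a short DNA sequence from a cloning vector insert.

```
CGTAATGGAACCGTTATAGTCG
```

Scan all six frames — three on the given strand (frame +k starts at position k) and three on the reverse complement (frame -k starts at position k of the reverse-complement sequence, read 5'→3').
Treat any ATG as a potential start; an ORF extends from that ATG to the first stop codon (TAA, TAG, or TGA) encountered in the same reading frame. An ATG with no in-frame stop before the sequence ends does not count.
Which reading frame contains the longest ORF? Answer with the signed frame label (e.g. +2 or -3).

Reverse complement (5'→3'): CGACTATAACGGTTCCATTACG
Frame +1: CGT AAT GGA ACC GTT ATA GTC — no ATG→stop ORF.
Frame +2: GTA ATG GAA CCG TTA TAG TCG — ATG at 5, stop TAG at 17 → 15 nt.
Frame +3: TAA TGG AAC CGT TAT AGT — no ATG→stop ORF.
Frame -1: CGA CTA TAA CGG TTC CAT TAC — no ATG→stop ORF.
Frame -2: GAC TAT AAC GGT TCC ATT ACG — no ATG→stop ORF.
Frame -3: ACT ATA ACG GTT CCA TTA — no ATG→stop ORF.
Longest ORF is 15 nt in frame +2 (positions 5–19).

+2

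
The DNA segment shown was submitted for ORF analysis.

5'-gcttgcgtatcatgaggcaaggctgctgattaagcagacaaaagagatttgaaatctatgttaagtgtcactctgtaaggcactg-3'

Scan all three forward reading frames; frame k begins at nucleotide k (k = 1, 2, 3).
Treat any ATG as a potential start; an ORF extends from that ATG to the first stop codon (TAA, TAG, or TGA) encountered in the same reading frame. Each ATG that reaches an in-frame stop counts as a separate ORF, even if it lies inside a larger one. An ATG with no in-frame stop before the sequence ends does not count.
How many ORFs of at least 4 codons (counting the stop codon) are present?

2

Frame 1: GCT TGC GTA TCA TGA GGC AAG GCT GCT GAT TAA GCA GAC AAA AGA GAT TTG AAA TCT ATG TTA AGT GTC ACT CTG TAA GGC ACT — ATG at 58, stop TAA at 76 → 21 nt.
Frame 2: CTT GCG TAT CAT GAG GCA AGG CTG CTG ATT AAG CAG ACA AAA GAG ATT TGA AAT CTA TGT TAA GTG TCA CTC TGT AAG GCA CTG — no ATG→stop ORF.
Frame 3: TTG CGT ATC ATG AGG CAA GGC TGC TGA TTA AGC AGA CAA AAG AGA TTT GAA ATC TAT GTT AAG TGT CAC TCT GTA AGG CAC — ATG at 12, stop TGA at 27 → 18 nt.
ORFs ≥ 4 codons: frame 1 58–78 (7 codons), frame 3 12–29 (6 codons). Count = 2.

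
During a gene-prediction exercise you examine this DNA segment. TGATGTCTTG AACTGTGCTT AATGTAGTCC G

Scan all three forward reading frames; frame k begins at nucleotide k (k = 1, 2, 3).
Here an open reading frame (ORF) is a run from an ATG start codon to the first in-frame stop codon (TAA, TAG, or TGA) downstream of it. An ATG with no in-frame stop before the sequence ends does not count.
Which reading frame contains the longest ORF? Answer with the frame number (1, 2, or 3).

Frame 1: TGA TGT CTT GAA CTG TGC TTA ATG TAG TCC — ATG at 22, stop TAG at 25 → 6 nt.
Frame 2: GAT GTC TTG AAC TGT GCT TAA TGT AGT CCG — no ATG→stop ORF.
Frame 3: ATG TCT TGA ACT GTG CTT AAT GTA GTC — ATG at 3, stop TGA at 9 → 9 nt.
Longest ORF is 9 nt in frame 3 (positions 3–11).

3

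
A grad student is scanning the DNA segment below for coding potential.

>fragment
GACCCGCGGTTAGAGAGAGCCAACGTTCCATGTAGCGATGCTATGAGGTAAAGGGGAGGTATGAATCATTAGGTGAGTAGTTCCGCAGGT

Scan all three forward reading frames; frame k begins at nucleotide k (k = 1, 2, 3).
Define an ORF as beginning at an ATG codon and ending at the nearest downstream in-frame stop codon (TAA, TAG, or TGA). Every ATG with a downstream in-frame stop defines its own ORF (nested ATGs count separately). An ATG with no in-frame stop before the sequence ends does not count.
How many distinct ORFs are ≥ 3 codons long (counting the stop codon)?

3

Frame 1: GAC CCG CGG TTA GAG AGA GCC AAC GTT CCA TGT AGC GAT GCT ATG AGG TAA AGG GGA GGT ATG AAT CAT TAG GTG AGT AGT TCC GCA GGT — ATG at 43, stop TAA at 49 → 9 nt; ATG at 61, stop TAG at 70 → 12 nt.
Frame 2: ACC CGC GGT TAG AGA GAG CCA ACG TTC CAT GTA GCG ATG CTA TGA GGT AAA GGG GAG GTA TGA ATC ATT AGG TGA GTA GTT CCG CAG — ATG at 38, stop TGA at 44 → 9 nt.
Frame 3: CCC GCG GTT AGA GAG AGC CAA CGT TCC ATG TAG CGA TGC TAT GAG GTA AAG GGG AGG TAT GAA TCA TTA GGT GAG TAG TTC CGC AGG — ATG at 30, stop TAG at 33 → 6 nt.
ORFs ≥ 3 codons: frame 1 43–51 (3 codons), frame 1 61–72 (4 codons), frame 2 38–46 (3 codons). Count = 3.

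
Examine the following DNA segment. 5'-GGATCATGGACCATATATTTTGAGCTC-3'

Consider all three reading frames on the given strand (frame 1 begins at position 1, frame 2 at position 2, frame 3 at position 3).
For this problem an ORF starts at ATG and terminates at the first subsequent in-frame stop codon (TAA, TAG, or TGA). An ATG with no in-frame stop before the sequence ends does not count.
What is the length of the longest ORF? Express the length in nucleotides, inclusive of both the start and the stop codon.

Frame 1: GGA TCA TGG ACC ATA TAT TTT GAG CTC — no ATG→stop ORF.
Frame 2: GAT CAT GGA CCA TAT ATT TTG AGC — no ATG→stop ORF.
Frame 3: ATC ATG GAC CAT ATA TTT TGA GCT — ATG at 6, stop TGA at 21 → 18 nt.
Longest: frame 3, positions 6–23, 18 nt = 6 codons = 5 aa. → 18 nucleotides.

18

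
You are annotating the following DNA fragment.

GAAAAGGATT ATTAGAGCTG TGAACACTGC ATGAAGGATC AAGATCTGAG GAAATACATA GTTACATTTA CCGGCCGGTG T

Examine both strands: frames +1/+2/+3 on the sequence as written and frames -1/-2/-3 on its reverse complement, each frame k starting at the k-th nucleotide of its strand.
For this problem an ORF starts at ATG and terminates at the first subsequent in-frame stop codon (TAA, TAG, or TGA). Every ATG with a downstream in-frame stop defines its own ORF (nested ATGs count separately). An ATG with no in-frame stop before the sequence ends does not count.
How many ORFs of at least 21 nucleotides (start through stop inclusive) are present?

Reverse complement (5'→3'): ACACCGGCCGGTAAATGTAACTATGTATTTCCTCAGATCTTGATCCTTCATGCAGTGTTCACAGCTCTAATAATCCTTTTC
Frame +1: GAA AAG GAT TAT TAG AGC TGT GAA CAC TGC ATG AAG GAT CAA GAT CTG AGG AAA TAC ATA GTT ACA TTT ACC GGC CGG TGT — no ATG→stop ORF.
Frame +2: AAA AGG ATT ATT AGA GCT GTG AAC ACT GCA TGA AGG ATC AAG ATC TGA GGA AAT ACA TAG TTA CAT TTA CCG GCC GGT — no ATG→stop ORF.
Frame +3: AAA GGA TTA TTA GAG CTG TGA ACA CTG CAT GAA GGA TCA AGA TCT GAG GAA ATA CAT AGT TAC ATT TAC CGG CCG GTG — no ATG→stop ORF.
Frame -1: ACA CCG GCC GGT AAA TGT AAC TAT GTA TTT CCT CAG ATC TTG ATC CTT CAT GCA GTG TTC ACA GCT CTA ATA ATC CTT TTC — no ATG→stop ORF.
Frame -2: CAC CGG CCG GTA AAT GTA ACT ATG TAT TTC CTC AGA TCT TGA TCC TTC ATG CAG TGT TCA CAG CTC TAA TAA TCC TTT — ATG at 23, stop TGA at 41 → 21 nt; ATG at 50, stop TAA at 68 → 21 nt.
Frame -3: ACC GGC CGG TAA ATG TAA CTA TGT ATT TCC TCA GAT CTT GAT CCT TCA TGC AGT GTT CAC AGC TCT AAT AAT CCT TTT — ATG at 15, stop TAA at 18 → 6 nt.
ORFs ≥ 21 nucleotides: frame -2 23–43 (21 nucleotides), frame -2 50–70 (21 nucleotides). Count = 2.

2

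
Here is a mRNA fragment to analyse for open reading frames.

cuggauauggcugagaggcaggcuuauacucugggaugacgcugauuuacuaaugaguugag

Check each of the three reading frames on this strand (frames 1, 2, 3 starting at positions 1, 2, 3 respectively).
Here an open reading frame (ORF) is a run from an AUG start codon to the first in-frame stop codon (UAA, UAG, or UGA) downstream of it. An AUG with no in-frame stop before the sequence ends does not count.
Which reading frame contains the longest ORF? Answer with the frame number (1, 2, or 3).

Frame 1: CUG GAU AUG GCU GAG AGG CAG GCU UAU ACU CUG GGA UGA CGC UGA UUU ACU AAU GAG UUG — AUG at 7, stop UGA at 37 → 33 nt.
Frame 2: UGG AUA UGG CUG AGA GGC AGG CUU AUA CUC UGG GAU GAC GCU GAU UUA CUA AUG AGU UGA — AUG at 53, stop UGA at 59 → 9 nt.
Frame 3: GGA UAU GGC UGA GAG GCA GGC UUA UAC UCU GGG AUG ACG CUG AUU UAC UAA UGA GUU GAG — AUG at 36, stop UAA at 51 → 18 nt.
Longest ORF is 33 nt in frame 1 (positions 7–39).

1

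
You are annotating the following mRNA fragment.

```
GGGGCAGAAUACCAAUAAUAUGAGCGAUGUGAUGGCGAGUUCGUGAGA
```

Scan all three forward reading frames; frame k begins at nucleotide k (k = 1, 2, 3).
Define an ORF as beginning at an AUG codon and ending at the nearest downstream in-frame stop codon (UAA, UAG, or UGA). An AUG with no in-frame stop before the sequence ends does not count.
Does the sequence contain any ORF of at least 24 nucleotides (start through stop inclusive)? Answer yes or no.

yes

Frame 1: GGG GCA GAA UAC CAA UAA UAU GAG CGA UGU GAU GGC GAG UUC GUG AGA — no AUG→stop ORF.
Frame 2: GGG CAG AAU ACC AAU AAU AUG AGC GAU GUG AUG GCG AGU UCG UGA — AUG at 20, stop UGA at 44 → 27 nt; AUG at 32, stop UGA at 44 → 15 nt.
Frame 3: GGC AGA AUA CCA AUA AUA UGA GCG AUG UGA UGG CGA GUU CGU GAG — AUG at 27, stop UGA at 30 → 6 nt.
Frame 2 has an ORF of 27 nucleotides (positions 20–46) ≥ 24, so yes.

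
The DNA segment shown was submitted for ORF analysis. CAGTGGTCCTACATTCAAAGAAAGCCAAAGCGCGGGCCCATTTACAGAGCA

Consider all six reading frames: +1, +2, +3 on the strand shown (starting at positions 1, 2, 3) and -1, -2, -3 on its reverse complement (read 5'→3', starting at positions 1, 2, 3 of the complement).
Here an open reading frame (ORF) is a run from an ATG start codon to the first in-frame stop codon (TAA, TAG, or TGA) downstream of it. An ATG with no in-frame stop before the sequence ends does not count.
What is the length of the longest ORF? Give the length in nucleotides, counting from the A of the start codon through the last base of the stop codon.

Reverse complement (5'→3'): TGCTCTGTAAATGGGCCCGCGCTTTGGCTTTCTTTGAATGTAGGACCACTG
Frame +1: CAG TGG TCC TAC ATT CAA AGA AAG CCA AAG CGC GGG CCC ATT TAC AGA GCA — no ATG→stop ORF.
Frame +2: AGT GGT CCT ACA TTC AAA GAA AGC CAA AGC GCG GGC CCA TTT ACA GAG — no ATG→stop ORF.
Frame +3: GTG GTC CTA CAT TCA AAG AAA GCC AAA GCG CGG GCC CAT TTA CAG AGC — no ATG→stop ORF.
Frame -1: TGC TCT GTA AAT GGG CCC GCG CTT TGG CTT TCT TTG AAT GTA GGA CCA CTG — no ATG→stop ORF.
Frame -2: GCT CTG TAA ATG GGC CCG CGC TTT GGC TTT CTT TGA ATG TAG GAC CAC — ATG at 11, stop TGA at 35 → 27 nt; ATG at 38, stop TAG at 41 → 6 nt.
Frame -3: CTC TGT AAA TGG GCC CGC GCT TTG GCT TTC TTT GAA TGT AGG ACC ACT — no ATG→stop ORF.
Longest: frame -2, positions 11–37, 27 nt = 9 codons = 8 aa. → 27 nucleotides.

27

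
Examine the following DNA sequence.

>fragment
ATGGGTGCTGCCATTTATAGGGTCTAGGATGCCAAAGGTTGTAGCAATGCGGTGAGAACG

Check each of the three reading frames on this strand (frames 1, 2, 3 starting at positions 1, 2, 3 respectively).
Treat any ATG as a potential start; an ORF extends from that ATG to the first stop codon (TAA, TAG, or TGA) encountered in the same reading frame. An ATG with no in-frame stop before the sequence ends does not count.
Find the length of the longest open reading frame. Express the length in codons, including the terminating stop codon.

Frame 1: ATG GGT GCT GCC ATT TAT AGG GTC TAG GAT GCC AAA GGT TGT AGC AAT GCG GTG AGA ACG — ATG at 1, stop TAG at 25 → 27 nt.
Frame 2: TGG GTG CTG CCA TTT ATA GGG TCT AGG ATG CCA AAG GTT GTA GCA ATG CGG TGA GAA — ATG at 29, stop TGA at 53 → 27 nt; ATG at 47, stop TGA at 53 → 9 nt.
Frame 3: GGG TGC TGC CAT TTA TAG GGT CTA GGA TGC CAA AGG TTG TAG CAA TGC GGT GAG AAC — no ATG→stop ORF.
Longest: frame 1, positions 1–27, 27 nt = 9 codons = 8 aa. → 9 codons.

9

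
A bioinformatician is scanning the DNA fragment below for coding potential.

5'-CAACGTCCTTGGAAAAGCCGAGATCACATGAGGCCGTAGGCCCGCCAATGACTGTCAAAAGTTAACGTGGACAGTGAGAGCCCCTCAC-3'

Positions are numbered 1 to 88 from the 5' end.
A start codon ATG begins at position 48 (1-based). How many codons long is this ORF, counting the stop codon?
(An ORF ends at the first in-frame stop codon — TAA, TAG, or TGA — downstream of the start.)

Codons from position 48: ATG (48–50), ACT (51–53), GTC (54–56), AAA (57–59), AGT (60–62), TAA (63–65).
TAA is the first in-frame stop; that's 6 codons including the stop.

6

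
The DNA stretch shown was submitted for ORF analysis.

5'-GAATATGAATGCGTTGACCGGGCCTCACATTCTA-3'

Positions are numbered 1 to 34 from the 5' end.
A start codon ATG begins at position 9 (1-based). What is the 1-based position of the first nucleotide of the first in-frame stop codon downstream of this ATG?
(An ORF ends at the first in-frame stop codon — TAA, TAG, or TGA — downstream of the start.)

Codons from position 9: ATG (9–11), CGT (12–14), TGA (15–17).
TGA is a stop codon; it begins at position 15.

15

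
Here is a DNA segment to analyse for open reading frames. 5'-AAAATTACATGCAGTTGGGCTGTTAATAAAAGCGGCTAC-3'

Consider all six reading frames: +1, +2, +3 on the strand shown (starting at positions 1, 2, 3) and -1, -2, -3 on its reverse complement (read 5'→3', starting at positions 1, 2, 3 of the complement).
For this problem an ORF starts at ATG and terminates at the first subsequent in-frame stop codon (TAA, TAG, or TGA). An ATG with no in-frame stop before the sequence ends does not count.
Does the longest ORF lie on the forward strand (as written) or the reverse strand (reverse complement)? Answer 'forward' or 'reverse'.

forward

Reverse complement (5'→3'): GTAGCCGCTTTTATTAACAGCCCAACTGCATGTAATTTT
Frame +1: AAA ATT ACA TGC AGT TGG GCT GTT AAT AAA AGC GGC TAC — no ATG→stop ORF.
Frame +2: AAA TTA CAT GCA GTT GGG CTG TTA ATA AAA GCG GCT — no ATG→stop ORF.
Frame +3: AAT TAC ATG CAG TTG GGC TGT TAA TAA AAG CGG CTA — ATG at 9, stop TAA at 24 → 18 nt.
Frame -1: GTA GCC GCT TTT ATT AAC AGC CCA ACT GCA TGT AAT TTT — no ATG→stop ORF.
Frame -2: TAG CCG CTT TTA TTA ACA GCC CAA CTG CAT GTA ATT — no ATG→stop ORF.
Frame -3: AGC CGC TTT TAT TAA CAG CCC AAC TGC ATG TAA TTT — ATG at 30, stop TAA at 33 → 6 nt.
Forward-strand max 18 nt; reverse-strand max 6 nt. The forward strand has the longer ORF.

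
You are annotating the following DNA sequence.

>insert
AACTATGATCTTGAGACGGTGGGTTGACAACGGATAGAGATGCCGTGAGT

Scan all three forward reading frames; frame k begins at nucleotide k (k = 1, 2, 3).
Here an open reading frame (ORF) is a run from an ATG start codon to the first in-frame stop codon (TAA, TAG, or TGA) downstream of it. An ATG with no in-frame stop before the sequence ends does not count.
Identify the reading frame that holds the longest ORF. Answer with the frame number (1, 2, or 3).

Frame 1: AAC TAT GAT CTT GAG ACG GTG GGT TGA CAA CGG ATA GAG ATG CCG TGA — ATG at 40, stop TGA at 46 → 9 nt.
Frame 2: ACT ATG ATC TTG AGA CGG TGG GTT GAC AAC GGA TAG AGA TGC CGT GAG — ATG at 5, stop TAG at 35 → 33 nt.
Frame 3: CTA TGA TCT TGA GAC GGT GGG TTG ACA ACG GAT AGA GAT GCC GTG AGT — no ATG→stop ORF.
Longest ORF is 33 nt in frame 2 (positions 5–37).

2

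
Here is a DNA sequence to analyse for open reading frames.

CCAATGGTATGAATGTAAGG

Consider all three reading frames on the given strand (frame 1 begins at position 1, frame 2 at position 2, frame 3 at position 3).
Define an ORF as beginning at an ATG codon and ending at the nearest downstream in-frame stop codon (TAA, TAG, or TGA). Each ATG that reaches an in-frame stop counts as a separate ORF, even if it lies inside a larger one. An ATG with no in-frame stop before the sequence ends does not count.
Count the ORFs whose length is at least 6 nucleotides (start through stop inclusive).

Frame 1: CCA ATG GTA TGA ATG TAA — ATG at 4, stop TGA at 10 → 9 nt; ATG at 13, stop TAA at 16 → 6 nt.
Frame 2: CAA TGG TAT GAA TGT AAG — no ATG→stop ORF.
Frame 3: AAT GGT ATG AAT GTA AGG — no ATG→stop ORF.
ORFs ≥ 6 nucleotides: frame 1 4–12 (9 nucleotides), frame 1 13–18 (6 nucleotides). Count = 2.

2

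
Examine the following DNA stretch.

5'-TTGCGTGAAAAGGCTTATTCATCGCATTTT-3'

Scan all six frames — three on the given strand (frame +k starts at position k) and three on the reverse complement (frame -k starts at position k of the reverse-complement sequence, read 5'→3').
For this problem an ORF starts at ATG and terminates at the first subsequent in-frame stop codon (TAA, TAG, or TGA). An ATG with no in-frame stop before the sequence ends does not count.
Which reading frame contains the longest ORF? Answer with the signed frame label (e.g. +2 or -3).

-1

Reverse complement (5'→3'): AAAATGCGATGAATAAGCCTTTTCACGCAA
Frame +1: TTG CGT GAA AAG GCT TAT TCA TCG CAT TTT — no ATG→stop ORF.
Frame +2: TGC GTG AAA AGG CTT ATT CAT CGC ATT — no ATG→stop ORF.
Frame +3: GCG TGA AAA GGC TTA TTC ATC GCA TTT — no ATG→stop ORF.
Frame -1: AAA ATG CGA TGA ATA AGC CTT TTC ACG CAA — ATG at 4, stop TGA at 10 → 9 nt.
Frame -2: AAA TGC GAT GAA TAA GCC TTT TCA CGC — no ATG→stop ORF.
Frame -3: AAT GCG ATG AAT AAG CCT TTT CAC GCA — no ATG→stop ORF.
Longest ORF is 9 nt in frame -1 (positions 4–12).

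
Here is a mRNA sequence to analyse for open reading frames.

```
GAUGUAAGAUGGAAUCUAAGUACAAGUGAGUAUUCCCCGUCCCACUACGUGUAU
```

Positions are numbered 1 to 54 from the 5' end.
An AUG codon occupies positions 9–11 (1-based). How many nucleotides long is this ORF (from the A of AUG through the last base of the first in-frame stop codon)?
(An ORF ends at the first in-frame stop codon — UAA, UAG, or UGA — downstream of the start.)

21

Codons from position 9: AUG (9–11), GAA (12–14), UCU (15–17), AAG (18–20), UAC (21–23), AAG (24–26), UGA (27–29).
UGA is the first in-frame stop; ORF spans 9–29, 21 nucleotides.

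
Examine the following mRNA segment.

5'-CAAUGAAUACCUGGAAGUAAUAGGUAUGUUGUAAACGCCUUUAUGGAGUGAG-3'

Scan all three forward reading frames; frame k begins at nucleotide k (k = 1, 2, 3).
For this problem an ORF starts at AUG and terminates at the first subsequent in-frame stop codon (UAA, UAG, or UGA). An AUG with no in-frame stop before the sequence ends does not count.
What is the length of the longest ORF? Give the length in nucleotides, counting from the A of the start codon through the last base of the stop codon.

18

Frame 1: CAA UGA AUA CCU GGA AGU AAU AGG UAU GUU GUA AAC GCC UUU AUG GAG UGA — AUG at 43, stop UGA at 49 → 9 nt.
Frame 2: AAU GAA UAC CUG GAA GUA AUA GGU AUG UUG UAA ACG CCU UUA UGG AGU GAG — AUG at 26, stop UAA at 32 → 9 nt.
Frame 3: AUG AAU ACC UGG AAG UAA UAG GUA UGU UGU AAA CGC CUU UAU GGA GUG — AUG at 3, stop UAA at 18 → 18 nt.
Longest: frame 3, positions 3–20, 18 nt = 6 codons = 5 aa. → 18 nucleotides.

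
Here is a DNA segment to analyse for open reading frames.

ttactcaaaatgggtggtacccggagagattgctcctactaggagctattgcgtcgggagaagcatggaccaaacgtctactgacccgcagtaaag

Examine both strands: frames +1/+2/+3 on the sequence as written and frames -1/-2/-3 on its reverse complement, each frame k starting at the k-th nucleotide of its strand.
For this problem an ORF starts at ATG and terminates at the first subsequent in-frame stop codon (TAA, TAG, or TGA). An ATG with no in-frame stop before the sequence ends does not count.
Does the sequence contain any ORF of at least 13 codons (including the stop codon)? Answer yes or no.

Reverse complement (5'→3'): CTTTACTGCGGGTCAGTAGACGTTTGGTCCATGCTTCTCCCGACGCAATAGCTCCTAGTAGGAGCAATCTCTCCGGGTACCACCCATTTTGAGTAA
Frame +1: TTA CTC AAA ATG GGT GGT ACC CGG AGA GAT TGC TCC TAC TAG GAG CTA TTG CGT CGG GAG AAG CAT GGA CCA AAC GTC TAC TGA CCC GCA GTA AAG — ATG at 10, stop TAG at 40 → 33 nt.
Frame +2: TAC TCA AAA TGG GTG GTA CCC GGA GAG ATT GCT CCT ACT AGG AGC TAT TGC GTC GGG AGA AGC ATG GAC CAA ACG TCT ACT GAC CCG CAG TAA — ATG at 65, stop TAA at 92 → 30 nt.
Frame +3: ACT CAA AAT GGG TGG TAC CCG GAG AGA TTG CTC CTA CTA GGA GCT ATT GCG TCG GGA GAA GCA TGG ACC AAA CGT CTA CTG ACC CGC AGT AAA — no ATG→stop ORF.
Frame -1: CTT TAC TGC GGG TCA GTA GAC GTT TGG TCC ATG CTT CTC CCG ACG CAA TAG CTC CTA GTA GGA GCA ATC TCT CCG GGT ACC ACC CAT TTT GAG TAA — ATG at 31, stop TAG at 49 → 21 nt.
Frame -2: TTT ACT GCG GGT CAG TAG ACG TTT GGT CCA TGC TTC TCC CGA CGC AAT AGC TCC TAG TAG GAG CAA TCT CTC CGG GTA CCA CCC ATT TTG AGT — no ATG→stop ORF.
Frame -3: TTA CTG CGG GTC AGT AGA CGT TTG GTC CAT GCT TCT CCC GAC GCA ATA GCT CCT AGT AGG AGC AAT CTC TCC GGG TAC CAC CCA TTT TGA GTA — no ATG→stop ORF.
Largest ORF found is 11 codons < 13, so no.

no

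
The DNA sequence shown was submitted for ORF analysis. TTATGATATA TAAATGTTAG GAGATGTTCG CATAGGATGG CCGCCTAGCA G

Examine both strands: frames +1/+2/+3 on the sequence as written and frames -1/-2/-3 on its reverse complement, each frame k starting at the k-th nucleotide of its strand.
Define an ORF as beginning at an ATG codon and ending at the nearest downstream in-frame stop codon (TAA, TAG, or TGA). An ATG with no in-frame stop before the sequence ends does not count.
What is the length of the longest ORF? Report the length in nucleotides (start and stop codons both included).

Reverse complement (5'→3'): CTGCTAGGCGGCCATCCTATGCGAACATCTCCTAACATTTATATATCATAA
Frame +1: TTA TGA TAT ATA AAT GTT AGG AGA TGT TCG CAT AGG ATG GCC GCC TAG CAG — ATG at 37, stop TAG at 46 → 12 nt.
Frame +2: TAT GAT ATA TAA ATG TTA GGA GAT GTT CGC ATA GGA TGG CCG CCT AGC — no ATG→stop ORF.
Frame +3: ATG ATA TAT AAA TGT TAG GAG ATG TTC GCA TAG GAT GGC CGC CTA GCA — ATG at 3, stop TAG at 18 → 18 nt; ATG at 24, stop TAG at 33 → 12 nt.
Frame -1: CTG CTA GGC GGC CAT CCT ATG CGA ACA TCT CCT AAC ATT TAT ATA TCA TAA — ATG at 19, stop TAA at 49 → 33 nt.
Frame -2: TGC TAG GCG GCC ATC CTA TGC GAA CAT CTC CTA ACA TTT ATA TAT CAT — no ATG→stop ORF.
Frame -3: GCT AGG CGG CCA TCC TAT GCG AAC ATC TCC TAA CAT TTA TAT ATC ATA — no ATG→stop ORF.
Longest: frame -1, positions 19–51, 33 nt = 11 codons = 10 aa. → 33 nucleotides.

33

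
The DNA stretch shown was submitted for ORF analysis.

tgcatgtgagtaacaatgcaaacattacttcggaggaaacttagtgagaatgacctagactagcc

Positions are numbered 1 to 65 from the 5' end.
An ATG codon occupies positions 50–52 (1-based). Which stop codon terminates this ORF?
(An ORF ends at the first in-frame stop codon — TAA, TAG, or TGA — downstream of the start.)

Codons from position 50: ATG (50–52), ACC (53–55), TAG (56–58).
The first in-frame stop codon is TAG.

TAG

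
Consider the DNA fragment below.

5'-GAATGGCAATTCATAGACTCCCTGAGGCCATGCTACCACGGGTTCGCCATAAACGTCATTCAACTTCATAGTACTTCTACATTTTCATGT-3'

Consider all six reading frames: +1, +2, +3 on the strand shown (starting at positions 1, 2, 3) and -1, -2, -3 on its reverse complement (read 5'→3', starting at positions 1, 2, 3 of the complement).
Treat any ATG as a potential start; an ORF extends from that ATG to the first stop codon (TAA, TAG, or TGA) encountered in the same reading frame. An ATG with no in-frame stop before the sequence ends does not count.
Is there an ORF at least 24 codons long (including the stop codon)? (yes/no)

no

Reverse complement (5'→3'): ACATGAAAATGTAGAAGTACTATGAAGTTGAATGACGTTTATGGCGAACCCGTGGTAGCATGGCCTCAGGGAGTCTATGAATTGCCATTC
Frame +1: GAA TGG CAA TTC ATA GAC TCC CTG AGG CCA TGC TAC CAC GGG TTC GCC ATA AAC GTC ATT CAA CTT CAT AGT ACT TCT ACA TTT TCA TGT — no ATG→stop ORF.
Frame +2: AAT GGC AAT TCA TAG ACT CCC TGA GGC CAT GCT ACC ACG GGT TCG CCA TAA ACG TCA TTC AAC TTC ATA GTA CTT CTA CAT TTT CAT — no ATG→stop ORF.
Frame +3: ATG GCA ATT CAT AGA CTC CCT GAG GCC ATG CTA CCA CGG GTT CGC CAT AAA CGT CAT TCA ACT TCA TAG TAC TTC TAC ATT TTC ATG — ATG at 3, stop TAG at 69 → 69 nt; ATG at 30, stop TAG at 69 → 42 nt.
Frame -1: ACA TGA AAA TGT AGA AGT ACT ATG AAG TTG AAT GAC GTT TAT GGC GAA CCC GTG GTA GCA TGG CCT CAG GGA GTC TAT GAA TTG CCA TTC — no ATG→stop ORF.
Frame -2: CAT GAA AAT GTA GAA GTA CTA TGA AGT TGA ATG ACG TTT ATG GCG AAC CCG TGG TAG CAT GGC CTC AGG GAG TCT ATG AAT TGC CAT — ATG at 32, stop TAG at 56 → 27 nt; ATG at 41, stop TAG at 56 → 18 nt.
Frame -3: ATG AAA ATG TAG AAG TAC TAT GAA GTT GAA TGA CGT TTA TGG CGA ACC CGT GGT AGC ATG GCC TCA GGG AGT CTA TGA ATT GCC ATT — ATG at 3, stop TAG at 12 → 12 nt; ATG at 9, stop TAG at 12 → 6 nt; ATG at 60, stop TGA at 78 → 21 nt.
Largest ORF found is 23 codons < 24, so no.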